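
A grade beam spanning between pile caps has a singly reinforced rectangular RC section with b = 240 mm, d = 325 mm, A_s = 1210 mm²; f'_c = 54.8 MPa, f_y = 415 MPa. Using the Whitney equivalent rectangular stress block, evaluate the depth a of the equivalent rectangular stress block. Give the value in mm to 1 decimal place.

a ≈ 44.9 mm

T = A_s f_y = 1210 × 415 = 502150 N = 502.15 kN.
Setting C = 0.85 f'_c a b equal to T: a = 502150/(0.85 × 54.8 × 240) = 44.9 mm.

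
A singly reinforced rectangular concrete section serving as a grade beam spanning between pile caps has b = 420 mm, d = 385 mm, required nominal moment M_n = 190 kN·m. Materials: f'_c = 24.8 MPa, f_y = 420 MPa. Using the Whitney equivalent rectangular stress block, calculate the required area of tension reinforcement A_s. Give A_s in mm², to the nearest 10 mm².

With M_n = 0.85 f'_c a b (d − a/2), solve the quadratic for a:
a = d − √(d² − 2M_n/(0.85 f'_c b)) = 385 − √(385² − 2 × 190×10⁶/(0.85 × 24.8 × 420)) = 60.49 mm.
A_s = 0.85 f'_c a b / f_y = 0.85 × 24.8 × 60.49 × 420 / 420 = 1275.1 mm².

A_s ≈ 1280 mm²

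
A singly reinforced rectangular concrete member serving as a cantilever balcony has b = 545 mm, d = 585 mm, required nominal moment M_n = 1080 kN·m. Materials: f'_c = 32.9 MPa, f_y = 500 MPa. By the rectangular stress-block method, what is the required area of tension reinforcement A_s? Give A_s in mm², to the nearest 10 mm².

A_s ≈ 4180 mm²

With M_n = 0.85 f'_c a b (d − a/2), solve the quadratic for a:
a = d − √(d² − 2M_n/(0.85 f'_c b)) = 585 − √(585² − 2 × 1080×10⁶/(0.85 × 32.9 × 545)) = 137.23 mm.
A_s = 0.85 f'_c a b / f_y = 0.85 × 32.9 × 137.23 × 545 / 500 = 4183.0 mm².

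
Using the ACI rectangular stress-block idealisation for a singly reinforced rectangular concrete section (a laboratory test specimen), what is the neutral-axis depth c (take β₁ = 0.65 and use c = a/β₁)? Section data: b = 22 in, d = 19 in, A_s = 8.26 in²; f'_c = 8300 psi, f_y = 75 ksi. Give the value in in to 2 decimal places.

T = A_s f_y = 8.26 × 75 = 619.5 kips.
a = T/(0.85 f'_c b) = 619.5/(0.85 × 8.3 × 22) = 3.9914 in.
With β₁ = 0.65, c = a/β₁ = 3.9914/0.65 = 6.14 in.

c ≈ 6.14 in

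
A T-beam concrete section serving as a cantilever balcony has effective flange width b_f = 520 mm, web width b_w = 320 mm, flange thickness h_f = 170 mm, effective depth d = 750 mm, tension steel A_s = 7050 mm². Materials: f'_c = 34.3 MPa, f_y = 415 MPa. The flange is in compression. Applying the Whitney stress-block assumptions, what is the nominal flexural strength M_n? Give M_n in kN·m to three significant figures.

M_n ≈ 1910 kN·m

Tension: T = A_s f_y = 7050 × 415 = 2925750 N.
Try a within the flange: a = T/(0.85 f'_c b_f) = 2925750/(0.85 × 34.3 × 520) = 192.98 mm.
a = 192.98 > h_f = 170 mm: the block extends into the web. Split into flange-overhang and web parts.
C_f = 0.85 f'_c (b_f − b_w) h_f = 0.85 × 34.3 × (520 − 320) × 170 = 991270 N.
Remaining web compression depth: a_w = (T − C_f)/(0.85 f'_c b_w) = (2925750 − 991270)/(0.85 × 34.3 × 320) = 207.35 mm.
M_n = C_f(d − h_f/2) + (T − C_f)(d − a_w/2) = 991270 × (750 − 85) + 1934480 × (750 − 103.675) = 659.19 + 1250.30 = 1909.49 × 10⁶ N·mm.
M_n = 1909.49 kN·m.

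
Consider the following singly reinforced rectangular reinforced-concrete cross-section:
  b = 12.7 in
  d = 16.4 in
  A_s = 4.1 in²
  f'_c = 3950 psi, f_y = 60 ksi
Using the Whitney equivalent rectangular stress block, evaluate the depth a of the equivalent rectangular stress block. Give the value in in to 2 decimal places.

a ≈ 5.77 in

T = A_s f_y = 4.1 × 60 = 246 kips.
a = T/(0.85 f'_c b) = 246/(0.85 × 3.95 × 12.7) = 5.77 in.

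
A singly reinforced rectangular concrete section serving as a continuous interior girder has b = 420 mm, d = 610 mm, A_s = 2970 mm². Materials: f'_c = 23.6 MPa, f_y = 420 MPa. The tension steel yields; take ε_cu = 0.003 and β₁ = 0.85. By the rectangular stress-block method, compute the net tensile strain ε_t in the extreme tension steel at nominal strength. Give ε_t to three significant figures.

ε_t ≈ 0.00751

a = A_s f_y/(0.85 f'_c b) = 148.06 mm.
β₁ = 0.85, so c = a/β₁ = 148.06/0.85 = 174.19 mm.
From the linear strain diagram with ε_cu = 0.003: ε_t = 0.003 (d − c)/c = 0.003 × (610 − 174.19)/174.19 = 0.00751.
Since ε_t ≥ 0.005, the section is tension-controlled.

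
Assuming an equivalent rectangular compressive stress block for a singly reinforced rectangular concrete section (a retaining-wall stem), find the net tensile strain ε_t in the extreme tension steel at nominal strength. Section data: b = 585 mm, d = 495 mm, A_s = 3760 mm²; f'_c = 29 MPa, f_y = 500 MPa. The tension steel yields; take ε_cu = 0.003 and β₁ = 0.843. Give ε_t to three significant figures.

a = A_s f_y/(0.85 f'_c b) = 130.37 mm.
β₁ = 0.843, so c = a/β₁ = 130.37/0.843 = 154.65 mm.
From the linear strain diagram with ε_cu = 0.003: ε_t = 0.003 (d − c)/c = 0.003 × (495 − 154.65)/154.65 = 0.00660.
Since ε_t ≥ 0.005, the section is tension-controlled.

ε_t ≈ 0.00660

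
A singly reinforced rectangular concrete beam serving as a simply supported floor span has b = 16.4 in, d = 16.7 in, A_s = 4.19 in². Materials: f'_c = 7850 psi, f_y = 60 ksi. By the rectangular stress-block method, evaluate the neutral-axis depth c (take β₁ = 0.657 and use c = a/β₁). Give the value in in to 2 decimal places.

T = A_s f_y = 4.19 × 60 = 251.4 kips.
a = T/(0.85 f'_c b) = 251.4/(0.85 × 7.85 × 16.4) = 2.2974 in.
With β₁ = 0.657, c = a/β₁ = 2.2974/0.657 = 3.50 in.

c ≈ 3.50 in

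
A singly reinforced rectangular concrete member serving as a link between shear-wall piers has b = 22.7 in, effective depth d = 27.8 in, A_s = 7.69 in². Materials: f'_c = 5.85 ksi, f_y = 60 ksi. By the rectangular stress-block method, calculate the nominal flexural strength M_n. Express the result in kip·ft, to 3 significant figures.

T = A_s f_y = 7.69 × 60 = 461.4 kips.
a = T/(0.85 f'_c b) = 461.4/(0.85 × 5.85 × 22.7) = 4.088 in.
M_n = T(d − a/2) = 461.4 × (27.8 − 2.044) = 11883.8 kip·in = 11883.8/12 = 990.32 kip·ft.

M_n ≈ 990 kip·ft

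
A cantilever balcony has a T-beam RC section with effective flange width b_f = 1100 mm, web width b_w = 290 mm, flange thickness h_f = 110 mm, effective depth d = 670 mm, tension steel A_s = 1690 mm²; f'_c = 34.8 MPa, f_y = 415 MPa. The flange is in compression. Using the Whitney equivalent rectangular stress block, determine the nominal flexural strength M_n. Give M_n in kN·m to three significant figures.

Tension: T = A_s f_y = 1690 × 415 = 701350 N.
Try a within the flange: a = T/(0.85 f'_c b_f) = 701350/(0.85 × 34.8 × 1100) = 21.55 mm.
Since a = 21.55 ≤ h_f = 110 mm, the stress block lies entirely in the flange; analyse as a rectangular beam of width b_f.
M_n = T(d − a/2) = 701350 × (670 − 10.775) = 462.35 × 10⁶ N·mm.
M_n = 462.35 kN·m.

M_n ≈ 462 kN·m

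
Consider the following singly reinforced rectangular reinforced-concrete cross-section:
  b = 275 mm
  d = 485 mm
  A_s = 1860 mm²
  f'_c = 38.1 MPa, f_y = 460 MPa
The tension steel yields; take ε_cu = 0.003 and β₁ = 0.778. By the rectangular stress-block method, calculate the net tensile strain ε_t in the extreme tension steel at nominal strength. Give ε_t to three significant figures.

ε_t ≈ 0.00878

a = A_s f_y/(0.85 f'_c b) = 96.07 mm.
β₁ = 0.778, so c = a/β₁ = 96.07/0.778 = 123.48 mm.
From the linear strain diagram with ε_cu = 0.003: ε_t = 0.003 (d − c)/c = 0.003 × (485 − 123.48)/123.48 = 0.00878.
Since ε_t ≥ 0.005, the section is tension-controlled.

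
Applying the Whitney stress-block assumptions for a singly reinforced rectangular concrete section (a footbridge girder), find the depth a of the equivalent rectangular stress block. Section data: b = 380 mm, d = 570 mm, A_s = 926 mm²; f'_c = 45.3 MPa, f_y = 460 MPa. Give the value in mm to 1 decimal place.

T = A_s f_y = 926 × 460 = 425960 N = 425.96 kN.
Setting C = 0.85 f'_c a b equal to T: a = 425960/(0.85 × 45.3 × 380) = 29.1 mm.

a ≈ 29.1 mm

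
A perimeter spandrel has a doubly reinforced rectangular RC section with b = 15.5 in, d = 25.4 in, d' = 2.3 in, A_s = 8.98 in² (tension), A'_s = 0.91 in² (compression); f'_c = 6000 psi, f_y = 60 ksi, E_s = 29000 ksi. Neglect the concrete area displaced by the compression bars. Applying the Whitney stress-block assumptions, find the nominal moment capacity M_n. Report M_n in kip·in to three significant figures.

M_n ≈ 12100 kip·in

Assume both steels yield.
a = (A_s − A'_s) f_y/(0.85 f'_c b) = (8.98 − 0.91) × 60/(0.85 × 6 × 15.5) = 6.125 in.
c = a/β₁ = 6.125/0.75 = 8.167 in; ε'_s = 0.003(c − d')/c = 0.0022 ≥ ε_y = 0.0021, so the compression steel yields.
M_n = (A_s − A'_s) f_y (d − a/2) + A'_s f_y (d − d') = 484.2 × (25.4 − 3.0625) + 54.6 × (25.4 − 2.3) = 10815.8 + 1261.3 = 12077.1 kip·in.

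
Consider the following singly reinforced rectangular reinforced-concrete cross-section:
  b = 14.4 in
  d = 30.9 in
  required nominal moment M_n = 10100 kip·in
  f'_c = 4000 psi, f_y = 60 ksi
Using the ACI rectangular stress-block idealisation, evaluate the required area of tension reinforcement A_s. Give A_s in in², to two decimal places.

A_s ≈ 6.21 in²

From M_n = 0.85 f'_c a b (d − a/2):
a = d − √(d² − 2M_n/(0.85 f'_c b)) = 30.9 − √(30.9² − 2 × 10100/(0.85 × 4 × 14.4)) = 7.614 in.
A_s = 0.85 f'_c a b / f_y = 0.85 × 4 × 7.614 × 14.4 / 60 = 6.213 in².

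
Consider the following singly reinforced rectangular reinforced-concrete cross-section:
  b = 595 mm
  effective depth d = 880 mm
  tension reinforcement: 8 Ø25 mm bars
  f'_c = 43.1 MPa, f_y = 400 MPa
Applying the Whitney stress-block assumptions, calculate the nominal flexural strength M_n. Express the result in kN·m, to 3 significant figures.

M_n ≈ 1330 kN·m

A_s = 8 × 491 = 3928 mm².
T = A_s f_y = 3928 × 400 = 1571200 N = 1571.2 kN.
From C = T: a = T/(0.85 f'_c b) = 1571200/(0.85 × 43.1 × 595) = 72.08 mm.
M_n = T(d − a/2) = 1571.2 kN × (880 − 36.04) mm = 1326.03 kN·m.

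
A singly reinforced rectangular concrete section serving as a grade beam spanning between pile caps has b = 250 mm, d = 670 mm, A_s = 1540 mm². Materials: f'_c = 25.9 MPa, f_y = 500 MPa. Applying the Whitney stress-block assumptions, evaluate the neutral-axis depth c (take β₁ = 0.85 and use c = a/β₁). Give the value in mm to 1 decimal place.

c ≈ 164.6 mm

T = A_s f_y = 1540 × 500 = 770000 N = 770 kN.
Setting C = 0.85 f'_c a b equal to T: a = 770000/(0.85 × 25.9 × 250) = 139.905 mm.
With β₁ = 0.85, c = a/β₁ = 139.905/0.85 = 164.6 mm.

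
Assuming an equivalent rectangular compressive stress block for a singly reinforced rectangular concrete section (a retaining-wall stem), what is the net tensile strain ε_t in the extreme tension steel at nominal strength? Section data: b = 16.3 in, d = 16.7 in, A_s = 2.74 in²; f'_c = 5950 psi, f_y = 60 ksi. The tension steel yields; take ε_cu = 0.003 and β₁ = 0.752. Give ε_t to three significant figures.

ε_t ≈ 0.0159

a = A_s f_y/(0.85 f'_c b) = 1.994 in.
β₁ = 0.752, so c = a/β₁ = 1.994/0.752 = 2.652 in.
From the linear strain diagram with ε_cu = 0.003: ε_t = 0.003 (d − c)/c = 0.003 × (16.7 − 2.652)/2.652 = 0.0159.
Since ε_t ≥ 0.005, the section is tension-controlled.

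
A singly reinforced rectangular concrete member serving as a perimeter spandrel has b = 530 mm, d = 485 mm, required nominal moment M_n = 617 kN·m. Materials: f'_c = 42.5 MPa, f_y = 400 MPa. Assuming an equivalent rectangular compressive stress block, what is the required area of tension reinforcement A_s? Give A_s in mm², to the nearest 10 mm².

A_s ≈ 3430 mm²

With M_n = 0.85 f'_c a b (d − a/2), solve the quadratic for a:
a = d − √(d² − 2M_n/(0.85 f'_c b)) = 485 − √(485² − 2 × 617×10⁶/(0.85 × 42.5 × 530)) = 71.75 mm.
A_s = 0.85 f'_c a b / f_y = 0.85 × 42.5 × 71.75 × 530 / 400 = 3434.4 mm².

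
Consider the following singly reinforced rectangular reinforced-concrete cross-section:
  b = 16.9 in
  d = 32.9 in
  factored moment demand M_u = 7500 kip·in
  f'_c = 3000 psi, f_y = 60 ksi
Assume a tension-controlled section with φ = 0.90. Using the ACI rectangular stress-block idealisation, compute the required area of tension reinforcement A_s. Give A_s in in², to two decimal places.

A_s ≈ 4.69 in²

M_n = M_u/φ = 7500/0.90 = 8333.33 kip·in.
From M_n = 0.85 f'_c a b (d − a/2):
a = d − √(d² − 2M_n/(0.85 f'_c b)) = 32.9 − √(32.9² − 2 × 8333.33/(0.85 × 3 × 16.9)) = 6.524 in.
A_s = 0.85 f'_c a b / f_y = 0.85 × 3 × 6.524 × 16.9 / 60 = 4.686 in².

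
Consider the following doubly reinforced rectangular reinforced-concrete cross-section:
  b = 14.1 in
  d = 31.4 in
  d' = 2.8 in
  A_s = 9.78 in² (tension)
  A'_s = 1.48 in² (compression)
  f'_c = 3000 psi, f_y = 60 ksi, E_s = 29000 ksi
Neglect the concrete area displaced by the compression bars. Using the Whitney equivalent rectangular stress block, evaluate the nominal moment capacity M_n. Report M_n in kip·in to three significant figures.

M_n ≈ 14700 kip·in

Assume both steels yield.
a = (A_s − A'_s) f_y/(0.85 f'_c b) = (9.78 − 1.48) × 60/(0.85 × 3 × 14.1) = 13.851 in.
c = a/β₁ = 13.851/0.85 = 16.295 in; ε'_s = 0.003(c − d')/c = 0.0025 ≥ ε_y = 0.0021, so the compression steel yields.
M_n = (A_s − A'_s) f_y (d − a/2) + A'_s f_y (d − d') = 498 × (31.4 − 6.9255) + 88.8 × (31.4 − 2.8) = 12188.3 + 2539.7 = 14728.0 kip·in.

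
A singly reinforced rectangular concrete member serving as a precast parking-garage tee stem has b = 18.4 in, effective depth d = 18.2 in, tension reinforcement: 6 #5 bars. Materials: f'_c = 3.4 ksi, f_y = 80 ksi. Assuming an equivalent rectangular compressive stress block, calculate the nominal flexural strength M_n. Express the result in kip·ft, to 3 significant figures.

A_s = 6 × 0.31 = 1.86 in².
T = A_s f_y = 1.86 × 80 = 148.8 kips.
a = T/(0.85 f'_c b) = 148.8/(0.85 × 3.4 × 18.4) = 2.798 in.
M_n = T(d − a/2) = 148.8 × (18.2 − 1.399) = 2500.0 kip·in = 2500.0/12 = 208.33 kip·ft.

M_n ≈ 208 kip·ft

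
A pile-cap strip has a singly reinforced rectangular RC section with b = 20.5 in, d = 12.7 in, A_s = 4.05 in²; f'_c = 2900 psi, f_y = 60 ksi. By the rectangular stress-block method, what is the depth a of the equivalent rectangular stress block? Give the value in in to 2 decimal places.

a ≈ 4.81 in

T = A_s f_y = 4.05 × 60 = 243 kips.
a = T/(0.85 f'_c b) = 243/(0.85 × 2.9 × 20.5) = 4.81 in.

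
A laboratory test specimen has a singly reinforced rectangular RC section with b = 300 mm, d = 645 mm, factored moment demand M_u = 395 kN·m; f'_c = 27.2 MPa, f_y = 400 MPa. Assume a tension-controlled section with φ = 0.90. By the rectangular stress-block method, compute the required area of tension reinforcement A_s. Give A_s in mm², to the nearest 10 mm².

M_n = M_u/φ = 395/0.90 = 438.889 kN·m.
With M_n = 0.85 f'_c a b (d − a/2), solve the quadratic for a:
a = d − √(d² − 2M_n/(0.85 f'_c b)) = 645 − √(645² − 2 × 438.889×10⁶/(0.85 × 27.2 × 300)) = 106.97 mm.
A_s = 0.85 f'_c a b / f_y = 0.85 × 27.2 × 106.97 × 300 / 400 = 1854.9 mm².

A_s ≈ 1850 mm²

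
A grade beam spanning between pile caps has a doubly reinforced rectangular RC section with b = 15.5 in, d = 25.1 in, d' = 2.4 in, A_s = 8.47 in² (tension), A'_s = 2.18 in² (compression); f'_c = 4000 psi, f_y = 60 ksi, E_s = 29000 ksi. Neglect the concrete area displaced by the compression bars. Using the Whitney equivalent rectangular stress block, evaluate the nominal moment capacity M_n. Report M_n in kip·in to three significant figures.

M_n ≈ 11100 kip·in

Assume both steels yield.
a = (A_s − A'_s) f_y/(0.85 f'_c b) = (8.47 − 2.18) × 60/(0.85 × 4 × 15.5) = 7.161 in.
c = a/β₁ = 7.161/0.85 = 8.425 in; ε'_s = 0.003(c − d')/c = 0.0021 ≥ ε_y = 0.0021, so the compression steel yields.
M_n = (A_s − A'_s) f_y (d − a/2) + A'_s f_y (d − d') = 377.4 × (25.1 − 3.5805) + 130.8 × (25.1 − 2.4) = 8121.5 + 2969.2 = 11090.7 kip·in.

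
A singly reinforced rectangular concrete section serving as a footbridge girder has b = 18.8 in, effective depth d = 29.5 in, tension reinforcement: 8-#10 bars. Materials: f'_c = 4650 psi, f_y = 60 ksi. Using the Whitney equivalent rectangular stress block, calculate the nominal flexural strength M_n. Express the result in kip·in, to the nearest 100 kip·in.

A_s = 8 × 1.27 = 10.16 in².
T = A_s f_y = 10.16 × 60 = 609.6 kips.
a = T/(0.85 f'_c b) = 609.6/(0.85 × 4.65 × 18.8) = 8.204 in.
M_n = T(d − a/2) = 609.6 × (29.5 − 4.102) = 15482.6 kip·in.

M_n ≈ 15500 kip·in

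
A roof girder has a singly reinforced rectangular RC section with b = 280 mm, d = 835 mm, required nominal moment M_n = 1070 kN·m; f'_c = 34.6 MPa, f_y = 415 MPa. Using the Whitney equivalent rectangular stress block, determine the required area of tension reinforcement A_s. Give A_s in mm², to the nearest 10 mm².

A_s ≈ 3450 mm²

With M_n = 0.85 f'_c a b (d − a/2), solve the quadratic for a:
a = d − √(d² − 2M_n/(0.85 f'_c b)) = 835 − √(835² − 2 × 1070×10⁶/(0.85 × 34.6 × 280)) = 173.67 mm.
A_s = 0.85 f'_c a b / f_y = 0.85 × 34.6 × 173.67 × 280 / 415 = 3446.1 mm².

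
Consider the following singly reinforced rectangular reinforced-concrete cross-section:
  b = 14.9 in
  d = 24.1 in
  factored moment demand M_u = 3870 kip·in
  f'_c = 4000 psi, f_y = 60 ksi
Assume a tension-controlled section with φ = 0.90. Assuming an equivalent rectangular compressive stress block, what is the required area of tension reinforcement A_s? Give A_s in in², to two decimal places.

M_n = M_u/φ = 3870/0.90 = 4300 kip·in.
From M_n = 0.85 f'_c a b (d − a/2):
a = d − √(d² − 2M_n/(0.85 f'_c b)) = 24.1 − √(24.1² − 2 × 4300/(0.85 × 4 × 14.9)) = 3.826 in.
A_s = 0.85 f'_c a b / f_y = 0.85 × 4 × 3.826 × 14.9 / 60 = 3.230 in².

A_s ≈ 3.23 in²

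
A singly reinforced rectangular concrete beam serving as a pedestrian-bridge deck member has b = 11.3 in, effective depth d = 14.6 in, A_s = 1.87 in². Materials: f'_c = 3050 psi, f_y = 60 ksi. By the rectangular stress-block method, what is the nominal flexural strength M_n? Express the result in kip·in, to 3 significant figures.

T = A_s f_y = 1.87 × 60 = 112.2 kips.
a = T/(0.85 f'_c b) = 112.2/(0.85 × 3.05 × 11.3) = 3.830 in.
M_n = T(d − a/2) = 112.2 × (14.6 − 1.915) = 1423.3 kip·in.

M_n ≈ 1420 kip·in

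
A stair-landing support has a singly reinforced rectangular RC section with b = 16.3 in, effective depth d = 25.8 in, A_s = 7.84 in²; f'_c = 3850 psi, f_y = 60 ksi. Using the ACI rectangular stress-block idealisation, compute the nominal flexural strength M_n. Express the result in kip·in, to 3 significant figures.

T = A_s f_y = 7.84 × 60 = 470.4 kips.
a = T/(0.85 f'_c b) = 470.4/(0.85 × 3.85 × 16.3) = 8.819 in.
M_n = T(d − a/2) = 470.4 × (25.8 − 4.4095) = 10062.1 kip·in.

M_n ≈ 10100 kip·in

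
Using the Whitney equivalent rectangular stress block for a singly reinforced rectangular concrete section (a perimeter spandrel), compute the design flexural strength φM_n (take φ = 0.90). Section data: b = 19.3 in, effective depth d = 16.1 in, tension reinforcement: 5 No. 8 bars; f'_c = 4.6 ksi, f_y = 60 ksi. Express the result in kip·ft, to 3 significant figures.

A_s = 5 × 0.79 = 3.95 in².
T = A_s f_y = 3.95 × 60 = 237 kips.
a = T/(0.85 f'_c b) = 237/(0.85 × 4.6 × 19.3) = 3.141 in.
M_n = T(d − a/2) = 237 × (16.1 − 1.5705) = 3443.5 kip·in = 3443.5/12 = 286.96 kip·ft.
φM_n = 0.90 × 286.96 = 258.26 kip·ft.

φM_n ≈ 258 kip·ft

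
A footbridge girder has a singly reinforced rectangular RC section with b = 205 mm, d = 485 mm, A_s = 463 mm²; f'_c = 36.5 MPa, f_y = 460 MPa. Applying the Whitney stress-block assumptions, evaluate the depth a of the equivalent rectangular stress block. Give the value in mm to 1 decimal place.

T = A_s f_y = 463 × 460 = 212980 N = 212.98 kN.
Setting C = 0.85 f'_c a b equal to T: a = 212980/(0.85 × 36.5 × 205) = 33.5 mm.

a ≈ 33.5 mm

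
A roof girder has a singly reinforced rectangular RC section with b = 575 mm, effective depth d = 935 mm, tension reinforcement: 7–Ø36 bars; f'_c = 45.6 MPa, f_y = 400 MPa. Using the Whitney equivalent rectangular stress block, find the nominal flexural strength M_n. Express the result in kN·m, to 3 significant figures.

M_n ≈ 2480 kN·m

A_s = 7 × 1018 = 7126 mm².
T = A_s f_y = 7126 × 400 = 2850400 N = 2850.4 kN.
From C = T: a = T/(0.85 f'_c b) = 2850400/(0.85 × 45.6 × 575) = 127.90 mm.
M_n = T(d − a/2) = 2850.4 kN × (935 − 63.95) mm = 2482.84 kN·m.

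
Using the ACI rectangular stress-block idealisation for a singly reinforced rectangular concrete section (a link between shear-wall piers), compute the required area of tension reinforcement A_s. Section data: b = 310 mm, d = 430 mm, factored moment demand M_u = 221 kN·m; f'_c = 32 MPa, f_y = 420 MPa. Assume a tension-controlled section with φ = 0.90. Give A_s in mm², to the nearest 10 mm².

A_s ≈ 1490 mm²

M_n = M_u/φ = 221/0.90 = 245.556 kN·m.
With M_n = 0.85 f'_c a b (d − a/2), solve the quadratic for a:
a = d − √(d² − 2M_n/(0.85 f'_c b)) = 430 − √(430² − 2 × 245.556×10⁶/(0.85 × 32 × 310)) = 74.11 mm.
A_s = 0.85 f'_c a b / f_y = 0.85 × 32 × 74.11 × 310 / 420 = 1487.8 mm².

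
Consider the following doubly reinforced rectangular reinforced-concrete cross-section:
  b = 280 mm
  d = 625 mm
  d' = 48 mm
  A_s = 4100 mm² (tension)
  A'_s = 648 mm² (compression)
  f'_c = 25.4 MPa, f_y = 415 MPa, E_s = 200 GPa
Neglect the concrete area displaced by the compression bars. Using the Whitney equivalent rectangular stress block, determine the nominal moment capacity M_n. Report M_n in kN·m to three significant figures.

Assume both tension and compression steel yield.
Net tension couple steel: A_s − A'_s = 3452 mm².
a = (A_s − A'_s) f_y / (0.85 f'_c b) = 1432580/(0.85 × 25.4 × 280) = 236.98 mm.
c = a/β₁ = 236.98/0.85 = 278.80 mm; ε'_s = 0.003(c − d')/c = 0.0025 ≥ f_y/E_s = 0.0021, so compression steel does yield.
M_n = (A_s − A'_s) f_y (d − a/2) + A'_s f_y (d − d') = [1432580 × (625 − 118.49) + 268920 × (625 − 48)] × 10⁻⁶ = 725.62 + 155.17 = 880.79 kN·m.

M_n ≈ 881 kN·m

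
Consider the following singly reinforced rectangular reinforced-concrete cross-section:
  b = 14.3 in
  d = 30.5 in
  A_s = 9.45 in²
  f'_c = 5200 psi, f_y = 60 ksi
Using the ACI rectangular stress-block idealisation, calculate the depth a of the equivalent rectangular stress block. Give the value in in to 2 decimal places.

a ≈ 8.97 in

T = A_s f_y = 9.45 × 60 = 567 kips.
a = T/(0.85 f'_c b) = 567/(0.85 × 5.2 × 14.3) = 8.97 in.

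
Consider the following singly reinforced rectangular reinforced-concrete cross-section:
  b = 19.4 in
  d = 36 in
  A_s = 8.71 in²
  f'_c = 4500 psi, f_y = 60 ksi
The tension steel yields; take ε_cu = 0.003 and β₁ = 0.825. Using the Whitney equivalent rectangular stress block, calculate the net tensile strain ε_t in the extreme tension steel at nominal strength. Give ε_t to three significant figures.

a = A_s f_y/(0.85 f'_c b) = 7.043 in.
β₁ = 0.825, so c = a/β₁ = 7.043/0.825 = 8.537 in.
From the linear strain diagram with ε_cu = 0.003: ε_t = 0.003 (d − c)/c = 0.003 × (36 − 8.537)/8.537 = 0.00965.
Since ε_t ≥ 0.005, the section is tension-controlled.

ε_t ≈ 0.00965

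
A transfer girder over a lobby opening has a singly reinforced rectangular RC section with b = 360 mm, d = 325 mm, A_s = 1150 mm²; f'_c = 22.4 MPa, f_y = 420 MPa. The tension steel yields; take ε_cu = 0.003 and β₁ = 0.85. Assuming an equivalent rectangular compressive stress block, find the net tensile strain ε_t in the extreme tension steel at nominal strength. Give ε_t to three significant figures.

ε_t ≈ 0.00876

a = A_s f_y/(0.85 f'_c b) = 70.47 mm.
β₁ = 0.85, so c = a/β₁ = 70.47/0.85 = 82.91 mm.
From the linear strain diagram with ε_cu = 0.003: ε_t = 0.003 (d − c)/c = 0.003 × (325 − 82.91)/82.91 = 0.00876.
Since ε_t ≥ 0.005, the section is tension-controlled.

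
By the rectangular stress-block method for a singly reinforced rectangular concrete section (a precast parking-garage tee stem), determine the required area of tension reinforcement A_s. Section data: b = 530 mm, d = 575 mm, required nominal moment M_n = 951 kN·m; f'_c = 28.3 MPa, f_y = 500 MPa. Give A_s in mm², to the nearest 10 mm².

With M_n = 0.85 f'_c a b (d − a/2), solve the quadratic for a:
a = d − √(d² − 2M_n/(0.85 f'_c b)) = 575 − √(575² − 2 × 951×10⁶/(0.85 × 28.3 × 530)) = 149.04 mm.
A_s = 0.85 f'_c a b / f_y = 0.85 × 28.3 × 149.04 × 530 / 500 = 3800.3 mm².

A_s ≈ 3800 mm²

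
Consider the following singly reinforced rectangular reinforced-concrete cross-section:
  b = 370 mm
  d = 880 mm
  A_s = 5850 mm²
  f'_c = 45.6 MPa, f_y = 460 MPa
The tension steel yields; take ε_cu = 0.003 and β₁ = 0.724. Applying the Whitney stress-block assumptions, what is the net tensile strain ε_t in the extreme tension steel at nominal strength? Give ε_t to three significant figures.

a = A_s f_y/(0.85 f'_c b) = 187.64 mm.
β₁ = 0.724, so c = a/β₁ = 187.64/0.724 = 259.17 mm.
From the linear strain diagram with ε_cu = 0.003: ε_t = 0.003 (d − c)/c = 0.003 × (880 − 259.17)/259.17 = 0.00719.
Since ε_t ≥ 0.005, the section is tension-controlled.

ε_t ≈ 0.00719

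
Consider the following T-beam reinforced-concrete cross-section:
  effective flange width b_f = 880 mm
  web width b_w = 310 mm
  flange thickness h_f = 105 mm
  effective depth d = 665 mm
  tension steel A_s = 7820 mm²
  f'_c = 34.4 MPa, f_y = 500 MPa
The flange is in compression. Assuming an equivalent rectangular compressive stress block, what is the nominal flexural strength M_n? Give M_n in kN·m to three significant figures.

M_n ≈ 2250 kN·m

Tension: T = A_s f_y = 7820 × 500 = 3910000 N.
Try a within the flange: a = T/(0.85 f'_c b_f) = 3910000/(0.85 × 34.4 × 880) = 151.96 mm.
a = 151.96 > h_f = 105 mm: the block extends into the web. Split into flange-overhang and web parts.
C_f = 0.85 f'_c (b_f − b_w) h_f = 0.85 × 34.4 × (880 − 310) × 105 = 1750014 N.
Remaining web compression depth: a_w = (T − C_f)/(0.85 f'_c b_w) = (3910000 − 1750014)/(0.85 × 34.4 × 310) = 238.29 mm.
M_n = C_f(d − h_f/2) + (T − C_f)(d − a_w/2) = 1750014 × (665 − 52.5) + 2159986 × (665 − 119.145) = 1071.88 + 1179.04 = 2250.92 × 10⁶ N·mm.
M_n = 2250.92 kN·m.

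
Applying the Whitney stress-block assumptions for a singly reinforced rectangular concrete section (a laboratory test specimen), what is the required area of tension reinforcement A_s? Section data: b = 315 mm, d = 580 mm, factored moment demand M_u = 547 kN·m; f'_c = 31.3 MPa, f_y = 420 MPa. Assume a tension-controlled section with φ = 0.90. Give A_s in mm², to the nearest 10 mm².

A_s ≈ 2840 mm²

M_n = M_u/φ = 547/0.90 = 607.778 kN·m.
With M_n = 0.85 f'_c a b (d − a/2), solve the quadratic for a:
a = d − √(d² − 2M_n/(0.85 f'_c b)) = 580 − √(580² − 2 × 607.778×10⁶/(0.85 × 31.3 × 315)) = 142.56 mm.
A_s = 0.85 f'_c a b / f_y = 0.85 × 31.3 × 142.56 × 315 / 420 = 2844.6 mm².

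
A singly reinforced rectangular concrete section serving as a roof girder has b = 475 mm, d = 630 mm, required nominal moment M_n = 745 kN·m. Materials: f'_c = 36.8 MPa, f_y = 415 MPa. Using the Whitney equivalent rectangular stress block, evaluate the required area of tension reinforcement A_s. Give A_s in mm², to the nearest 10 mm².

A_s ≈ 3060 mm²

With M_n = 0.85 f'_c a b (d − a/2), solve the quadratic for a:
a = d − √(d² − 2M_n/(0.85 f'_c b)) = 630 − √(630² − 2 × 745×10⁶/(0.85 × 36.8 × 475)) = 85.37 mm.
A_s = 0.85 f'_c a b / f_y = 0.85 × 36.8 × 85.37 × 475 / 415 = 3056.5 mm².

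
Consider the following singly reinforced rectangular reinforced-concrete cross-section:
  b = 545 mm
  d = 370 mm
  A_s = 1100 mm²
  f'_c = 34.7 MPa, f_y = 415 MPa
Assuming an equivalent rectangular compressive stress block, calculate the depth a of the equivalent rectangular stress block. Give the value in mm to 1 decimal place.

T = A_s f_y = 1100 × 415 = 456500 N = 456.5 kN.
Setting C = 0.85 f'_c a b equal to T: a = 456500/(0.85 × 34.7 × 545) = 28.4 mm.

a ≈ 28.4 mm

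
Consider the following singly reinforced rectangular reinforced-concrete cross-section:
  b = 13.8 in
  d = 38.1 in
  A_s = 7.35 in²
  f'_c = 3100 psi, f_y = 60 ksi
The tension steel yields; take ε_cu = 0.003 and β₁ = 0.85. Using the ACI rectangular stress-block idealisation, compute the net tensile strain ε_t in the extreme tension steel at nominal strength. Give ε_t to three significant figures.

a = A_s f_y/(0.85 f'_c b) = 12.128 in.
β₁ = 0.85, so c = a/β₁ = 12.128/0.85 = 14.268 in.
From the linear strain diagram with ε_cu = 0.003: ε_t = 0.003 (d − c)/c = 0.003 × (38.1 − 14.268)/14.268 = 0.00501.
Since ε_t ≥ 0.005, the section is tension-controlled.

ε_t ≈ 0.00501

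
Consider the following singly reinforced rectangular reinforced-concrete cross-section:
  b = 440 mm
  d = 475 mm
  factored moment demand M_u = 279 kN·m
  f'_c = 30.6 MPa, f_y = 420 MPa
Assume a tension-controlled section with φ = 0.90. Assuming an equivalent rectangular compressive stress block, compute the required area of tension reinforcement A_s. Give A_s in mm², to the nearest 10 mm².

A_s ≈ 1660 mm²

M_n = M_u/φ = 279/0.90 = 310 kN·m.
With M_n = 0.85 f'_c a b (d − a/2), solve the quadratic for a:
a = d − √(d² − 2M_n/(0.85 f'_c b)) = 475 − √(475² − 2 × 310×10⁶/(0.85 × 30.6 × 440)) = 60.93 mm.
A_s = 0.85 f'_c a b / f_y = 0.85 × 30.6 × 60.93 × 440 / 420 = 1660.3 mm².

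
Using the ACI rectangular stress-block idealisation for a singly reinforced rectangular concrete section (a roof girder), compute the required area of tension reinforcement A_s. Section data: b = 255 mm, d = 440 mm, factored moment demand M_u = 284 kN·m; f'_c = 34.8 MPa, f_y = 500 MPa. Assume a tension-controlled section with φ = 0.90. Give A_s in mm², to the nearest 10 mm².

M_n = M_u/φ = 284/0.90 = 315.556 kN·m.
With M_n = 0.85 f'_c a b (d − a/2), solve the quadratic for a:
a = d − √(d² − 2M_n/(0.85 f'_c b)) = 440 − √(440² − 2 × 315.556×10⁶/(0.85 × 34.8 × 255)) = 108.44 mm.
A_s = 0.85 f'_c a b / f_y = 0.85 × 34.8 × 108.44 × 255 / 500 = 1635.9 mm².

A_s ≈ 1640 mm²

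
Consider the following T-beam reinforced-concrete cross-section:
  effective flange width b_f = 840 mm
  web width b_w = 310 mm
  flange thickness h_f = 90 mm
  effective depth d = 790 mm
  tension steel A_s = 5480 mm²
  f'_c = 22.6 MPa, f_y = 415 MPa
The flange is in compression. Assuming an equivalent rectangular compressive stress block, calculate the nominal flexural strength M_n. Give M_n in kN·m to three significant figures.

Tension: T = A_s f_y = 5480 × 415 = 2274200 N.
Try a within the flange: a = T/(0.85 f'_c b_f) = 2274200/(0.85 × 22.6 × 840) = 140.94 mm.
a = 140.94 > h_f = 90 mm: the block extends into the web. Split into flange-overhang and web parts.
C_f = 0.85 f'_c (b_f − b_w) h_f = 0.85 × 22.6 × (840 − 310) × 90 = 916317 N.
Remaining web compression depth: a_w = (T − C_f)/(0.85 f'_c b_w) = (2274200 − 916317)/(0.85 × 22.6 × 310) = 228.02 mm.
M_n = C_f(d − h_f/2) + (T − C_f)(d − a_w/2) = 916317 × (790 − 45) + 1357883 × (790 − 114.01) = 682.66 + 917.92 = 1600.58 × 10⁶ N·mm.
M_n = 1600.58 kN·m.

M_n ≈ 1600 kN·m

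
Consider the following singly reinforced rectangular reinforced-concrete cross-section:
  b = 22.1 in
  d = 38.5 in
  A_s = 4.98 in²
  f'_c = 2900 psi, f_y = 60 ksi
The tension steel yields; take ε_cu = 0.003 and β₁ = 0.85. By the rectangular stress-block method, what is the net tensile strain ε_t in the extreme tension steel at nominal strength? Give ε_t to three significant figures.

ε_t ≈ 0.0149

a = A_s f_y/(0.85 f'_c b) = 5.485 in.
β₁ = 0.85, so c = a/β₁ = 5.485/0.85 = 6.453 in.
From the linear strain diagram with ε_cu = 0.003: ε_t = 0.003 (d − c)/c = 0.003 × (38.5 − 6.453)/6.453 = 0.0149.
Since ε_t ≥ 0.005, the section is tension-controlled.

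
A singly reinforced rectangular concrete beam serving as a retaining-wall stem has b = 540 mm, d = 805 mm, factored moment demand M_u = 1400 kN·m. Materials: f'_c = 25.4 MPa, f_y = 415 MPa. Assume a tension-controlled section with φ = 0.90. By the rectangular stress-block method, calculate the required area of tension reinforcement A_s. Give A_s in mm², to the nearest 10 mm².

M_n = M_u/φ = 1400/0.90 = 1555.56 kN·m.
With M_n = 0.85 f'_c a b (d − a/2), solve the quadratic for a:
a = d − √(d² − 2M_n/(0.85 f'_c b)) = 805 − √(805² − 2 × 1555.56×10⁶/(0.85 × 25.4 × 540)) = 187.61 mm.
A_s = 0.85 f'_c a b / f_y = 0.85 × 25.4 × 187.61 × 540 / 415 = 5270.5 mm².

A_s ≈ 5270 mm²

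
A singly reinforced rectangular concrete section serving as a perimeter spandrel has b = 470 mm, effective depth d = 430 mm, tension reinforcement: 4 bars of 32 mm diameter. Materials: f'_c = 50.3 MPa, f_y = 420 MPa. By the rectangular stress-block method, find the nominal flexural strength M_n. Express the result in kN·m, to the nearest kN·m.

A_s = 4 × 804 = 3216 mm².
T = A_s f_y = 3216 × 420 = 1350720 N = 1350.72 kN.
From C = T: a = T/(0.85 f'_c b) = 1350720/(0.85 × 50.3 × 470) = 67.22 mm.
M_n = T(d − a/2) = 1350.72 kN × (430 − 33.61) mm = 535.41 kN·m.

M_n ≈ 535 kN·m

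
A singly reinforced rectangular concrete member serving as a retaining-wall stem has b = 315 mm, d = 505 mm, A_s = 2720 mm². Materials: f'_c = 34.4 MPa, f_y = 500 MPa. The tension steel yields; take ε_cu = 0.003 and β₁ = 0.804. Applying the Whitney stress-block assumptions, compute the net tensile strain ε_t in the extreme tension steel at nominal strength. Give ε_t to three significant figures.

a = A_s f_y/(0.85 f'_c b) = 147.66 mm.
β₁ = 0.804, so c = a/β₁ = 147.66/0.804 = 183.66 mm.
From the linear strain diagram with ε_cu = 0.003: ε_t = 0.003 (d − c)/c = 0.003 × (505 − 183.66)/183.66 = 0.00525.
Since ε_t ≥ 0.005, the section is tension-controlled.

ε_t ≈ 0.00525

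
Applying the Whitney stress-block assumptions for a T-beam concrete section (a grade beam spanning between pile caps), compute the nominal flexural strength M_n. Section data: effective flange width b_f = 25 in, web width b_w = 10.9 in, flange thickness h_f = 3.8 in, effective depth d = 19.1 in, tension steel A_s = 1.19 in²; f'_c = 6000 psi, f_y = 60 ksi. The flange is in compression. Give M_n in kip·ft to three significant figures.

Tension: T = A_s f_y = 1.19 × 60 = 71.4 kips.
Try a within the flange: a = T/(0.85 f'_c b_f) = 71.4/(0.85 × 6 × 25) = 0.560 in.
Since a = 0.560 ≤ h_f = 3.8 in, the stress block lies entirely in the flange; analyse as a rectangular beam of width b_f.
M_n = T(d − a/2) = 71.4 × (19.1 − 0.28) = 1343.7 kip·in.
M_n = 1343.7/12 = 111.98 kip·ft.

M_n ≈ 112 kip·ft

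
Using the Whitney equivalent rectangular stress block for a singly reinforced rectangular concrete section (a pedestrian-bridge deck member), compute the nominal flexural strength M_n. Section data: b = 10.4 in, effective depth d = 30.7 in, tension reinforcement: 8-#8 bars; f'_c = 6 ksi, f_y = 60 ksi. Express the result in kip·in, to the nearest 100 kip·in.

M_n ≈ 10300 kip·in

A_s = 8 × 0.79 = 6.32 in².
T = A_s f_y = 6.32 × 60 = 379.2 kips.
a = T/(0.85 f'_c b) = 379.2/(0.85 × 6 × 10.4) = 7.149 in.
M_n = T(d − a/2) = 379.2 × (30.7 − 3.5745) = 10286.0 kip·in.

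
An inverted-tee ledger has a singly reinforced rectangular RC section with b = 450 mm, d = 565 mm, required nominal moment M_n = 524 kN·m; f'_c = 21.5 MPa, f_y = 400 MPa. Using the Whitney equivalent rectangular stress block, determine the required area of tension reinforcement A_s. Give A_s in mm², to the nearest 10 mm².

With M_n = 0.85 f'_c a b (d − a/2), solve the quadratic for a:
a = d − √(d² − 2M_n/(0.85 f'_c b)) = 565 − √(565² − 2 × 524×10⁶/(0.85 × 21.5 × 450)) = 127.06 mm.
A_s = 0.85 f'_c a b / f_y = 0.85 × 21.5 × 127.06 × 450 / 400 = 2612.3 mm².

A_s ≈ 2610 mm²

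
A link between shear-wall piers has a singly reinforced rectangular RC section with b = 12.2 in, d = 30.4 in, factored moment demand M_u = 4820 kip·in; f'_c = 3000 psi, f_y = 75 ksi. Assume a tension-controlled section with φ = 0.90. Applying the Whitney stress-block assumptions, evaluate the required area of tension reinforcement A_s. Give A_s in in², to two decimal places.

M_n = M_u/φ = 4820/0.90 = 5355.56 kip·in.
From M_n = 0.85 f'_c a b (d − a/2):
a = d − √(d² − 2M_n/(0.85 f'_c b)) = 30.4 − √(30.4² − 2 × 5355.56/(0.85 × 3 × 12.2)) = 6.320 in.
A_s = 0.85 f'_c a b / f_y = 0.85 × 3 × 6.320 × 12.2 / 75 = 2.622 in².

A_s ≈ 2.62 in²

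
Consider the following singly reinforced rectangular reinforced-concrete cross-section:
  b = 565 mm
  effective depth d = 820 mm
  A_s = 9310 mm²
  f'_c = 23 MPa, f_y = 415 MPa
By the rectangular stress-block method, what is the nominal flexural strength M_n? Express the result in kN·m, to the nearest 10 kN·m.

M_n ≈ 2490 kN·m

T = A_s f_y = 9310 × 415 = 3863650 N = 3863.65 kN.
From C = T: a = T/(0.85 f'_c b) = 3863650/(0.85 × 23 × 565) = 349.79 mm.
M_n = T(d − a/2) = 3863.65 kN × (820 − 174.895) mm = 2492.46 kN·m.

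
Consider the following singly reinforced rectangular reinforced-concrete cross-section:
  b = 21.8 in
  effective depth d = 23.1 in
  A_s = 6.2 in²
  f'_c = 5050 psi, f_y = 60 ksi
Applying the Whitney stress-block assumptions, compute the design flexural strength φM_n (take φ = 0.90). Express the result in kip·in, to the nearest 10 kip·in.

T = A_s f_y = 6.2 × 60 = 372 kips.
a = T/(0.85 f'_c b) = 372/(0.85 × 5.05 × 21.8) = 3.975 in.
M_n = T(d − a/2) = 372 × (23.1 − 1.9875) = 7853.9 kip·in.
φM_n = 0.90 × 7853.9 = 7068.5 kip·in.

φM_n ≈ 7070 kip·in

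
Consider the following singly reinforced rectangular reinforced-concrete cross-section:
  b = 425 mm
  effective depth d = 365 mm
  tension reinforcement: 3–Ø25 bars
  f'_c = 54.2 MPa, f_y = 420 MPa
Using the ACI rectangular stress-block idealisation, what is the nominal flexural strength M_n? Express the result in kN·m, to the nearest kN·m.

M_n ≈ 216 kN·m

A_s = 3 × 491 = 1473 mm².
T = A_s f_y = 1473 × 420 = 618660 N = 618.66 kN.
From C = T: a = T/(0.85 f'_c b) = 618660/(0.85 × 54.2 × 425) = 31.60 mm.
M_n = T(d − a/2) = 618.66 kN × (365 − 15.8) mm = 216.04 kN·m.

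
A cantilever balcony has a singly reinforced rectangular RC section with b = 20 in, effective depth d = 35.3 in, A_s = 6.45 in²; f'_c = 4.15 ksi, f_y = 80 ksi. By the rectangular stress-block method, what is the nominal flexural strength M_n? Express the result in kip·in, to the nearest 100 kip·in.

M_n ≈ 16300 kip·in

T = A_s f_y = 6.45 × 80 = 516 kips.
a = T/(0.85 f'_c b) = 516/(0.85 × 4.15 × 20) = 7.314 in.
M_n = T(d − a/2) = 516 × (35.3 − 3.657) = 16327.8 kip·in.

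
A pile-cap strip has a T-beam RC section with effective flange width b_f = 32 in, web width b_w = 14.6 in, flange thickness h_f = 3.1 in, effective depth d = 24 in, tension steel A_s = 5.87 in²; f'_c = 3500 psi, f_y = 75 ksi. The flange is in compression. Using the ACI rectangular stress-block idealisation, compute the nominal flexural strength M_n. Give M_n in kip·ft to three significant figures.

Tension: T = A_s f_y = 5.87 × 75 = 440.25 kips.
Try a within the flange: a = T/(0.85 f'_c b_f) = 440.25/(0.85 × 3.5 × 32) = 4.624 in.
a = 4.624 > h_f = 3.1 in: the block extends into the web. Split into flange-overhang and web parts.
C_f = 0.85 f'_c (b_f − b_w) h_f = 0.85 × 3.5 × (32 − 14.6) × 3.1 = 160.5 kips.
Remaining web compression depth: a_w = (T − C_f)/(0.85 f'_c b_w) = (440.25 − 160.5)/(0.85 × 3.5 × 14.6) = 6.441 in.
M_n = C_f(d − h_f/2) + (T − C_f)(d − a_w/2) = 160.5 × (24 − 1.55) + 279.75 × (24 − 3.2205) = 3603.2 + 5813.1 = 9416.3 kip·in.
M_n = 9416.3/12 = 784.69 kip·ft.

M_n ≈ 785 kip·ft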